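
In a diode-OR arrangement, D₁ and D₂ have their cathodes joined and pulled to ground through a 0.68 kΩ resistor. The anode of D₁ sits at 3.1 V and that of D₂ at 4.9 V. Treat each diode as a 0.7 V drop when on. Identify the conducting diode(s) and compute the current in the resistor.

Assume both conduct. Then node N would need to be at both 3.1−0.7 = 2.4 V and 4.9−0.7 = 4.2 V, which is impossible.
Assume only D₂ conducts: V_N = 4.9 − 0.7 = 4.2 V, so I_R = 4.2/0.68 = 6.18 mA.
Check D₁: its anode-to-cathode voltage is 3.1 − 4.2 = -1.1 V < 0.7 V, so it is off. The assumption is consistent.

Only D₂ conducts; I_R ≈ 6.2 mA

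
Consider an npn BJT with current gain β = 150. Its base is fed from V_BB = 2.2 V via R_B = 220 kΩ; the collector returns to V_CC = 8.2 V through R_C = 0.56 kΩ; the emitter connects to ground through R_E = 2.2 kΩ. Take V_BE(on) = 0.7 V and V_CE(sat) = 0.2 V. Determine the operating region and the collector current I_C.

Assume active. Base-emitter loop: I_B = (V_BB − V_BE)/(R_B + (β+1)R_E) = (2.2 − 0.7)/(220 + 151×2.2) = 0.00272 mA.
I_C = β·I_B = 150×0.00272 = 0.407 mA.
V_CE = V_CC − I_C·R_C − I_E·R_E = 8.2 − 0.407×0.56 − 0.41×2.2 = 7.07 V > V_CE(sat), so the active-region assumption holds.

active; I_C ≈ 0.41 mA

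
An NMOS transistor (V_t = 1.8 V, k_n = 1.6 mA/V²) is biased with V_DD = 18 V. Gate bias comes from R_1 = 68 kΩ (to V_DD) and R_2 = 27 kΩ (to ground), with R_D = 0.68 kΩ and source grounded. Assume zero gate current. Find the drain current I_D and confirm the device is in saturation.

I_D ≈ 8.8 mA

V_G = V_DD·R_2/(R_1+R_2) = 18×27/95 = 5.12 V. With the source grounded, V_GS = V_G = 5.12 V.
Assume saturation: I_D = (k_n/2)(V_GS − V_t)² = (1.6/2)×(5.12 − 1.8)² = 0.8×3.32² = 8.8 mA.
V_DS = V_DD − I_D·R_D = 18 − 8.8×0.68 = 12 V.
Saturation requires V_DS ≥ V_GS − V_t = 3.32 V; 12 ≥ 3.32 ✓.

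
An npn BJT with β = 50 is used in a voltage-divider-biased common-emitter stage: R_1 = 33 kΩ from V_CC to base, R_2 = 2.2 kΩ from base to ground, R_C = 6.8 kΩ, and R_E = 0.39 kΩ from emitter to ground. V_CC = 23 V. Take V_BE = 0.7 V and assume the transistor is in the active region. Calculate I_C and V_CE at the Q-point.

Thevenize the base divider: V_Th = V_CC·R_2/(R_1+R_2) = 23×2.2/35.2 = 1.44 V, R_Th = R_1‖R_2 = 2.06 kΩ.
Base-emitter loop: V_Th = I_B·R_Th + V_BE + (β+1)I_B·R_E, so I_B = (1.44 − 0.7) / (2.06 + 51×0.39) = 0.0336 mA.
I_C = β·I_B = 50×0.0336 = 1.68 mA, and I_E = (β+1)I_B = 1.71 mA.
V_CE = V_CC − I_C·R_C − I_E·R_E = 23 − 1.68×6.8 − 1.71×0.39 = 10.9 V.
V_CE = 10.9 V > 0.2 V confirms active-region operation.

I_C ≈ 1.7 mA, V_CE ≈ 11 V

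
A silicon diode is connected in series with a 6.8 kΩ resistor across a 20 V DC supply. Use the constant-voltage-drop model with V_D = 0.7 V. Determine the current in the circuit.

I ≈ 2.8 mA

KVL around the loop: 20 = V_D + I·R = 0.7 + I × 6.8 kΩ.
So I = (20 − 0.7) / 6.8 kΩ = 19.3 / 6.8 = 2.84 mA.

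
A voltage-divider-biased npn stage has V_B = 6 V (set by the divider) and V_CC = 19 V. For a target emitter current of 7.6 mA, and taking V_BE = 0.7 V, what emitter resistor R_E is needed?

V_E = V_B − V_BE = 6 − 0.7 = 5.3 V.
R_E = V_E / I_E = 5.3 / 7.6 = 0.697 kΩ.

R_E ≈ 0.7 kΩ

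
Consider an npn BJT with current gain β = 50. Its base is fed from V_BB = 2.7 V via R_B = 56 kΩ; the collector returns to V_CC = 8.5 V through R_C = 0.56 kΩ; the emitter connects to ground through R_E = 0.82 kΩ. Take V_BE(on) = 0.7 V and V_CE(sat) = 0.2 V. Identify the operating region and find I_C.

Assume active. Base-emitter loop: I_B = (V_BB − V_BE)/(R_B + (β+1)R_E) = (2.7 − 0.7)/(56 + 51×0.82) = 0.0204 mA.
I_C = β·I_B = 50×0.0204 = 1.02 mA.
V_CE = V_CC − I_C·R_C − I_E·R_E = 8.5 − 1.02×0.56 − 1.04×0.82 = 7.07 V > V_CE(sat), so the active-region assumption holds.

active; I_C ≈ 1 mA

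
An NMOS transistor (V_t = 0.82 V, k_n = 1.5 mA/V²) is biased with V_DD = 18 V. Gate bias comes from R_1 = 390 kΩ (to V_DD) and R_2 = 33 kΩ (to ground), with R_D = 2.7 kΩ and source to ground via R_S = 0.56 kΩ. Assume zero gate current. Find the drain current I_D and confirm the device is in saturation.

V_G = V_DD·R_2/(R_1+R_2) = 18×33/423 = 1.4 V.
Assume saturation: I_D = (k_n/2)(V_GS − V_t)² with V_GS = V_G − I_D·R_S = 1.4 − 0.56·I_D.
Substituting gives 0.235·I_D² − 1.49·I_D + 0.256 = 0, with roots I_D = 0.177 or 6.16 mA.
The root I_D = 6.16 mA gives V_GS = -2.05 V ≤ V_t, so take I_D = 0.177 mA.
Then V_GS = 1.31 V and V_DS = V_DD − I_D(R_D+R_S) = 18 − 0.177×3.26 = 17.4 V.
Saturation requires V_DS ≥ V_GS − V_t = 0.485 V; 17.4 ≥ 0.485 ✓.

I_D ≈ 0.18 mA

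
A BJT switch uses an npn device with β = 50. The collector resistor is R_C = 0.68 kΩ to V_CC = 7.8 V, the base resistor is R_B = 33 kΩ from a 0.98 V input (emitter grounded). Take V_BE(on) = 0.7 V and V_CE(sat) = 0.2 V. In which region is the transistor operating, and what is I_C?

Assume active. Base-emitter loop: I_B = (V_BB − V_BE)/R_B = (0.98 − 0.7)/33 = 0.00848 mA.
I_C = β·I_B = 50×0.00848 = 0.424 mA.
V_CE = V_CC − I_C·R_C = 7.8 − 0.424×0.68 = 7.51 V > V_CE(sat), so the active-region assumption holds.

active; I_C ≈ 0.42 mA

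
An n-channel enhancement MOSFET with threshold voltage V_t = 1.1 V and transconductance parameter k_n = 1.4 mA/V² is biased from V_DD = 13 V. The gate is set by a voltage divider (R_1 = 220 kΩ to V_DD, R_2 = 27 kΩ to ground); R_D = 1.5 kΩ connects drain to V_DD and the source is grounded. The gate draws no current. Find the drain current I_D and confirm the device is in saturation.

V_G = V_DD·R_2/(R_1+R_2) = 13×27/247 = 1.42 V. With the source grounded, V_GS = V_G = 1.42 V.
Assume saturation: I_D = (k_n/2)(V_GS − V_t)² = (1.4/2)×(1.42 − 1.1)² = 0.7×0.321² = 0.0722 mA.
V_DS = V_DD − I_D·R_D = 13 − 0.0722×1.5 = 12.9 V.
Saturation requires V_DS ≥ V_GS − V_t = 0.321 V; 12.9 ≥ 0.321 ✓.

I_D ≈ 0.072 mA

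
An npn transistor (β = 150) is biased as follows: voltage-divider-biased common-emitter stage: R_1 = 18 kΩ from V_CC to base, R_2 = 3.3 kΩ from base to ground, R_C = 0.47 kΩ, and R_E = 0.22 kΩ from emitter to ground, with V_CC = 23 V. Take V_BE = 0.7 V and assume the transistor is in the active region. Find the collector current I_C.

Thevenize the base divider: V_Th = V_CC·R_2/(R_1+R_2) = 23×3.3/21.3 = 3.56 V, R_Th = R_1‖R_2 = 2.79 kΩ.
Base-emitter loop: V_Th = I_B·R_Th + V_BE + (β+1)I_B·R_E, so I_B = (3.56 − 0.7) / (2.79 + 151×0.22) = 0.0795 mA.
I_C = β·I_B = 150×0.0795 = 11.9 mA, and I_E = (β+1)I_B = 12 mA.
V_CE = V_CC − I_C·R_C − I_E·R_E = 23 − 11.9×0.47 − 12×0.22 = 14.8 V.
V_CE = 14.8 V > 0.2 V confirms active-region operation.

I_C ≈ 12 mA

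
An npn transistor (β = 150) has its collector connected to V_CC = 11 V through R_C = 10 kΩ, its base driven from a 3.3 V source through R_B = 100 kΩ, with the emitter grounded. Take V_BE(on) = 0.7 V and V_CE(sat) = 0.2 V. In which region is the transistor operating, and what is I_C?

Assume active: I_B = (3.3 − 0.7)/100 = 0.026 mA, giving I_C = β·I_B = 3.9 mA.
But then V_CE = 11 − 3.9×10 = -28 V < V_CE(sat) = 0.2 V — impossible in the active region.
So the transistor is saturated. With V_CE = 0.2 V, I_C = (V_CC − 0.2)/R_C = 10.8/10 = 1.08 mA.
Check: β·I_B = 3.9 mA > I_C = 1.08 mA, confirming saturation.

saturation; I_C ≈ 1.1 mA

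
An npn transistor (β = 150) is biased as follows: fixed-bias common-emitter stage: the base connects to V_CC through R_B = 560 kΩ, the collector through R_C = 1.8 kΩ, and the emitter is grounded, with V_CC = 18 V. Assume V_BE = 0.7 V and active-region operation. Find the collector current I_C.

Base loop: V_CC = I_B·R_B + V_BE, so I_B = (18 − 0.7)/560 kΩ = 0.0309 mA.
In the active region I_C = β·I_B = 150 × 0.0309 = 4.63 mA.
Collector loop: V_CE = V_CC − I_C·R_C = 18 − 4.63×1.8 = 9.66 V.
Since V_CE = 9.66 V > V_CE(sat) ≈ 0.2 V, the transistor is in the active region as assumed.

I_C ≈ 4.6 mA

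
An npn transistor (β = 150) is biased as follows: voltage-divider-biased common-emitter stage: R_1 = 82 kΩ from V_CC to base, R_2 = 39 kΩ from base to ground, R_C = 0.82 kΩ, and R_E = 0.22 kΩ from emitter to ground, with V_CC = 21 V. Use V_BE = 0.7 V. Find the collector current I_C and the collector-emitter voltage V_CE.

Thevenize the base divider: V_Th = V_CC·R_2/(R_1+R_2) = 21×39/121 = 6.77 V, R_Th = R_1‖R_2 = 26.4 kΩ.
Base-emitter loop: V_Th = I_B·R_Th + V_BE + (β+1)I_B·R_E, so I_B = (6.77 − 0.7) / (26.4 + 151×0.22) = 0.102 mA.
I_C = β·I_B = 150×0.102 = 15.3 mA, and I_E = (β+1)I_B = 15.4 mA.
V_CE = V_CC − I_C·R_C − I_E·R_E = 21 − 15.3×0.82 − 15.4×0.22 = 5.11 V.
V_CE = 5.11 V > 0.2 V confirms active-region operation.

I_C ≈ 15 mA, V_CE ≈ 5.1 V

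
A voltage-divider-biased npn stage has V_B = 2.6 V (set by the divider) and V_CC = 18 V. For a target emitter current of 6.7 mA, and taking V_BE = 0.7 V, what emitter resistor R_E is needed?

R_E ≈ 0.28 kΩ

V_E = V_B − V_BE = 2.6 − 0.7 = 1.9 V.
R_E = V_E / I_E = 1.9 / 6.7 = 0.284 kΩ.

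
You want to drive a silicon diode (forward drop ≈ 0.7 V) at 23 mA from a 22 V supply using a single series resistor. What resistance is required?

R ≈ 0.93 kΩ

The resistor drops V_S − V_D = 22 − 0.7 = 21.3 V at 23 mA.
R = 21.3 V / 23 mA = 0.926 kΩ.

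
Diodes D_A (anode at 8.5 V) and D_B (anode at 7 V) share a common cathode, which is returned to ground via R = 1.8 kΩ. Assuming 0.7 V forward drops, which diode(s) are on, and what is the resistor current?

Assume both conduct. Then node N would need to be at both 8.5−0.7 = 7.8 V and 7−0.7 = 6.3 V, which is impossible.
Assume only D_A conducts: V_N = 8.5 − 0.7 = 7.8 V, so I_R = 7.8/1.8 = 4.33 mA.
Check D_B: its anode-to-cathode voltage is 7 − 7.8 = -0.8 V < 0.7 V, so it is off. The assumption is consistent.

Only D_A conducts; I_R ≈ 4.3 mA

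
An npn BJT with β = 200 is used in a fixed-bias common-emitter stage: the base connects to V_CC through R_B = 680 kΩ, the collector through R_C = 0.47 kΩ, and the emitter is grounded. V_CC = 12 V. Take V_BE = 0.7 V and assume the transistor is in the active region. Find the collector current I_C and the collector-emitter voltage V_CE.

I_C ≈ 3.3 mA, V_CE ≈ 10 V

Base loop: V_CC = I_B·R_B + V_BE, so I_B = (12 − 0.7)/680 kΩ = 0.0166 mA.
In the active region I_C = β·I_B = 200 × 0.0166 = 3.32 mA.
Collector loop: V_CE = V_CC − I_C·R_C = 12 − 3.32×0.47 = 10.4 V.
Since V_CE = 10.4 V > V_CE(sat) ≈ 0.2 V, the transistor is in the active region as assumed.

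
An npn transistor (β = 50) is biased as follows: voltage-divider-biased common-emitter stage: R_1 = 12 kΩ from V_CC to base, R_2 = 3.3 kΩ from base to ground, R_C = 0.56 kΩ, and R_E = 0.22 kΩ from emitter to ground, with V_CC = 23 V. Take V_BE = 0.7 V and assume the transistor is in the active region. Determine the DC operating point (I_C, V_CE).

I_C ≈ 15 mA, V_CE ≈ 11 V

Thevenize the base divider: V_Th = V_CC·R_2/(R_1+R_2) = 23×3.3/15.3 = 4.96 V, R_Th = R_1‖R_2 = 2.59 kΩ.
Base-emitter loop: V_Th = I_B·R_Th + V_BE + (β+1)I_B·R_E, so I_B = (4.96 − 0.7) / (2.59 + 51×0.22) = 0.309 mA.
I_C = β·I_B = 50×0.309 = 15.4 mA, and I_E = (β+1)I_B = 15.7 mA.
V_CE = V_CC − I_C·R_C − I_E·R_E = 23 − 15.4×0.56 − 15.7×0.22 = 10.9 V.
V_CE = 10.9 V > 0.2 V confirms active-region operation.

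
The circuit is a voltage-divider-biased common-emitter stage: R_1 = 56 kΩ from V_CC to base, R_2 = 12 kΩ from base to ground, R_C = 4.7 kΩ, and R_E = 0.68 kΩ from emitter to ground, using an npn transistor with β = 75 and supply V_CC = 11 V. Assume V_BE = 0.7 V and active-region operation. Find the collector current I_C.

I_C ≈ 1.5 mA

Thevenize the base divider: V_Th = V_CC·R_2/(R_1+R_2) = 11×12/68 = 1.94 V, R_Th = R_1‖R_2 = 9.88 kΩ.
Base-emitter loop: V_Th = I_B·R_Th + V_BE + (β+1)I_B·R_E, so I_B = (1.94 − 0.7) / (9.88 + 76×0.68) = 0.0202 mA.
I_C = β·I_B = 75×0.0202 = 1.51 mA, and I_E = (β+1)I_B = 1.53 mA.
V_CE = V_CC − I_C·R_C − I_E·R_E = 11 − 1.51×4.7 − 1.53×0.68 = 2.85 V.
V_CE = 2.85 V > 0.2 V confirms active-region operation.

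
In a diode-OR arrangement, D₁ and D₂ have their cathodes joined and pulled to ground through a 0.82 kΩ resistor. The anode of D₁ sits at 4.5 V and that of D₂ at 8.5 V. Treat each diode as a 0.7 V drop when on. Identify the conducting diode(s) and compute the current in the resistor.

Only D₂ conducts; I_R ≈ 9.5 mA

Assume both conduct. Then node N would need to be at both 4.5−0.7 = 3.8 V and 8.5−0.7 = 7.8 V, which is impossible.
Assume only D₂ conducts: V_N = 8.5 − 0.7 = 7.8 V, so I_R = 7.8/0.82 = 9.51 mA.
Check D₁: its anode-to-cathode voltage is 4.5 − 7.8 = -3.3 V < 0.7 V, so it is off. The assumption is consistent.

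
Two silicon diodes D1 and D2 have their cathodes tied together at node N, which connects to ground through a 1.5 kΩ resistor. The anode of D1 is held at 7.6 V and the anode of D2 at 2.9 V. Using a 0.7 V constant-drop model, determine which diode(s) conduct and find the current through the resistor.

Only D1 conducts; I_R ≈ 4.6 mA

Assume both conduct. Then node N would need to be at both 7.6−0.7 = 6.9 V and 2.9−0.7 = 2.2 V, which is impossible.
Assume only D1 conducts: V_N = 7.6 − 0.7 = 6.9 V, so I_R = 6.9/1.5 = 4.6 mA.
Check D2: its anode-to-cathode voltage is 2.9 − 6.9 = -4 V < 0.7 V, so it is off. The assumption is consistent.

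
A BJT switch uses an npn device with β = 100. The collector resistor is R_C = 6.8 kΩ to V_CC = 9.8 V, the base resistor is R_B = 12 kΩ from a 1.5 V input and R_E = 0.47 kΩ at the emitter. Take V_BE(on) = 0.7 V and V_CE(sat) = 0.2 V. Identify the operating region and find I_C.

Assume active: I_B = (1.5 − 0.7)/(12 + 101×0.47) = 0.0135 mA, I_C = β·I_B = 1.35 mA.
Then V_CE = 9.8 − 1.35×6.8 − 1.36×0.47 = 0.014 V < 0.2 V — the active assumption fails.
Re-solve with V_CE = 0.2 V. KCL at the emitter: V_E/R_E = (V_BB−0.7−V_E)/R_B + (V_CC−0.2−V_E)/R_C, giving V_E = 0.627 V.
I_C = (V_CC − 0.2 − V_E)/R_C = (9.6 − 0.627)/6.8 = 1.32 mA.
Check: I_B = (0.8 − 0.627)/12 = 0.0144 mA, and β·I_B = 1.44 mA > I_C, confirming saturation.

saturation; I_C ≈ 1.3 mA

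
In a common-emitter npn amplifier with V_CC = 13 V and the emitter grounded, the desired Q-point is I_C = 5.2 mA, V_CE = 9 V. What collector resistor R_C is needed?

Collector loop: V_CC = I_C·R_C + V_CE.
R_C = (V_CC − V_CE)/I_C = (13 − 9)/5.2 = 0.769 kΩ.

R_C ≈ 0.77 kΩ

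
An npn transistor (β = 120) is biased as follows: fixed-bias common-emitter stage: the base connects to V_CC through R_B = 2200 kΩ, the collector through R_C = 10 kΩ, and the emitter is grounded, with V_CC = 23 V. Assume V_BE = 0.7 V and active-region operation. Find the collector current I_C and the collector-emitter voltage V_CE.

I_C ≈ 1.2 mA, V_CE ≈ 11 V

Base loop: V_CC = I_B·R_B + V_BE, so I_B = (23 − 0.7)/2200 kΩ = 0.0101 mA.
In the active region I_C = β·I_B = 120 × 0.0101 = 1.22 mA.
Collector loop: V_CE = V_CC − I_C·R_C = 23 − 1.22×10 = 10.8 V.
Since V_CE = 10.8 V > V_CE(sat) ≈ 0.2 V, the transistor is in the active region as assumed.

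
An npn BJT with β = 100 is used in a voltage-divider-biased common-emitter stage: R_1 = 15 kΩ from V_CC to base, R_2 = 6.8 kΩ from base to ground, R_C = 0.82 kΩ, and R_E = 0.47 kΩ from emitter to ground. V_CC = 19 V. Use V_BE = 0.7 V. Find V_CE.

Thevenize the base divider: V_Th = V_CC·R_2/(R_1+R_2) = 19×6.8/21.8 = 5.93 V, R_Th = R_1‖R_2 = 4.68 kΩ.
Base-emitter loop: V_Th = I_B·R_Th + V_BE + (β+1)I_B·R_E, so I_B = (5.93 − 0.7) / (4.68 + 101×0.47) = 0.1 mA.
I_C = β·I_B = 100×0.1 = 10 mA, and I_E = (β+1)I_B = 10.1 mA.
V_CE = V_CC − I_C·R_C − I_E·R_E = 19 − 10×0.82 − 10.1×0.47 = 6.02 V.
V_CE = 6.02 V > 0.2 V confirms active-region operation.

V_CE ≈ 6 V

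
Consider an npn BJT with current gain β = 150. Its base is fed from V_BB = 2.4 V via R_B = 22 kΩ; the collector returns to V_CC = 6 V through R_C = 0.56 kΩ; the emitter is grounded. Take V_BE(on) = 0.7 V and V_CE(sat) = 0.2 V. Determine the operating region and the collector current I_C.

Assume active: I_B = (2.4 − 0.7)/22 = 0.0773 mA, giving I_C = β·I_B = 11.6 mA.
But then V_CE = 6 − 11.6×0.56 = -0.491 V < V_CE(sat) = 0.2 V — impossible in the active region.
So the transistor is saturated. With V_CE = 0.2 V, I_C = (V_CC − 0.2)/R_C = 5.8/0.56 = 10.4 mA.
Check: β·I_B = 11.6 mA > I_C = 10.4 mA, confirming saturation.

saturation; I_C ≈ 10 mA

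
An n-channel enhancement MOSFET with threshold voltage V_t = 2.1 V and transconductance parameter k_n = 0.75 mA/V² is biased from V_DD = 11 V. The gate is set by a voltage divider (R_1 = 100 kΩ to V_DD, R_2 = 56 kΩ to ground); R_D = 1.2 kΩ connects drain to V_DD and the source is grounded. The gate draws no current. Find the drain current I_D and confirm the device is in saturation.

V_G = V_DD·R_2/(R_1+R_2) = 11×56/156 = 3.95 V. With the source grounded, V_GS = V_G = 3.95 V.
Assume saturation: I_D = (k_n/2)(V_GS − V_t)² = (0.75/2)×(3.95 − 2.1)² = 0.375×1.85² = 1.28 mA.
V_DS = V_DD − I_D·R_D = 11 − 1.28×1.2 = 9.46 V.
Saturation requires V_DS ≥ V_GS − V_t = 1.85 V; 9.46 ≥ 1.85 ✓.

I_D ≈ 1.3 mA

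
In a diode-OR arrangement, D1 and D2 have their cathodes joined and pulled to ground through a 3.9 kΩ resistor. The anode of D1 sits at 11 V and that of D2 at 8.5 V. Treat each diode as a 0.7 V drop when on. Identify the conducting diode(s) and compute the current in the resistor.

Only D1 conducts; I_R ≈ 2.6 mA

Assume both conduct. Then node N would need to be at both 11−0.7 = 10.3 V and 8.5−0.7 = 7.8 V, which is impossible.
Assume only D1 conducts: V_N = 11 − 0.7 = 10.3 V, so I_R = 10.3/3.9 = 2.64 mA.
Check D2: its anode-to-cathode voltage is 8.5 − 10.3 = -1.8 V < 0.7 V, so it is off. The assumption is consistent.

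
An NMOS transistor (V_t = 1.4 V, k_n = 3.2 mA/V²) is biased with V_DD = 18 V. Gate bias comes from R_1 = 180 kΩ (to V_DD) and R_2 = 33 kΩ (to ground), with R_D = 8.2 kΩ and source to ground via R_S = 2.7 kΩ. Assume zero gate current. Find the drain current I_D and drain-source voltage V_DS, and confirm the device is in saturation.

V_G = V_DD·R_2/(R_1+R_2) = 18×33/213 = 2.79 V.
Assume saturation: I_D = (k_n/2)(V_GS − V_t)² with V_GS = V_G − I_D·R_S = 2.79 − 2.7·I_D.
Substituting gives 11.7·I_D² − 13·I_D + 3.09 = 0, with roots I_D = 0.343 or 0.772 mA.
The root I_D = 0.772 mA gives V_GS = 0.706 V ≤ V_t, so take I_D = 0.343 mA.
Then V_GS = 1.86 V and V_DS = V_DD − I_D(R_D+R_S) = 18 − 0.343×10.9 = 14.3 V.
Saturation requires V_DS ≥ V_GS − V_t = 0.463 V; 14.3 ≥ 0.463 ✓.

I_D ≈ 0.34 mA, V_DS ≈ 14 V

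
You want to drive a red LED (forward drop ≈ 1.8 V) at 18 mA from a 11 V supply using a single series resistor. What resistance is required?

The resistor drops V_S − V_D = 11 − 1.8 = 9.2 V at 18 mA.
R = 9.2 V / 18 mA = 0.511 kΩ.

R ≈ 0.51 kΩ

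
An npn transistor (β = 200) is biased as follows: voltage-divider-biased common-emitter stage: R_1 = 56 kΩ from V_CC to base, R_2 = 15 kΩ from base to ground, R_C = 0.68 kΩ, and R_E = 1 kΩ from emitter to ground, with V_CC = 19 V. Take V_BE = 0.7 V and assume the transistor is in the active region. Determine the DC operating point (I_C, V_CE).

Thevenize the base divider: V_Th = V_CC·R_2/(R_1+R_2) = 19×15/71 = 4.01 V, R_Th = R_1‖R_2 = 11.8 kΩ.
Base-emitter loop: V_Th = I_B·R_Th + V_BE + (β+1)I_B·R_E, so I_B = (4.01 − 0.7) / (11.8 + 201×1) = 0.0156 mA.
I_C = β·I_B = 200×0.0156 = 3.11 mA, and I_E = (β+1)I_B = 3.13 mA.
V_CE = V_CC − I_C·R_C − I_E·R_E = 19 − 3.11×0.68 − 3.13×1 = 13.8 V.
V_CE = 13.8 V > 0.2 V confirms active-region operation.

I_C ≈ 3.1 mA, V_CE ≈ 14 V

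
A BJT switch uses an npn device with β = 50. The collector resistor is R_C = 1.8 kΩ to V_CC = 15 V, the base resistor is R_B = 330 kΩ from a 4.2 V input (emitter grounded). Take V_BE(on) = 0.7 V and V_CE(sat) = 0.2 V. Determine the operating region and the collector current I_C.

active; I_C ≈ 0.53 mA

Assume active. Base-emitter loop: I_B = (V_BB − V_BE)/R_B = (4.2 − 0.7)/330 = 0.0106 mA.
I_C = β·I_B = 50×0.0106 = 0.53 mA.
V_CE = V_CC − I_C·R_C = 15 − 0.53×1.8 = 14 V > V_CE(sat), so the active-region assumption holds.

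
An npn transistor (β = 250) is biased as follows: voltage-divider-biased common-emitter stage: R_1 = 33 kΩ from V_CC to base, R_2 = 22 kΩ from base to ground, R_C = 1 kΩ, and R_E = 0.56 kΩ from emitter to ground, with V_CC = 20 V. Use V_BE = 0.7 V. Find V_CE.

Thevenize the base divider: V_Th = V_CC·R_2/(R_1+R_2) = 20×22/55 = 8 V, R_Th = R_1‖R_2 = 13.2 kΩ.
Base-emitter loop: V_Th = I_B·R_Th + V_BE + (β+1)I_B·R_E, so I_B = (8 − 0.7) / (13.2 + 251×0.56) = 0.0475 mA.
I_C = β·I_B = 250×0.0475 = 11.9 mA, and I_E = (β+1)I_B = 11.9 mA.
V_CE = V_CC − I_C·R_C − I_E·R_E = 20 − 11.9×1 − 11.9×0.56 = 1.46 V.
V_CE = 1.46 V > 0.2 V confirms active-region operation.

V_CE ≈ 1.5 V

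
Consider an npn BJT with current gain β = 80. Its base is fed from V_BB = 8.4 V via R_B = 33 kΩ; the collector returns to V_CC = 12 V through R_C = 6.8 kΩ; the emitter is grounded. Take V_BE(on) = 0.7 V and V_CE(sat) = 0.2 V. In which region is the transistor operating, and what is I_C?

Assume active: I_B = (8.4 − 0.7)/33 = 0.233 mA, giving I_C = β·I_B = 18.7 mA.
But then V_CE = 12 − 18.7×6.8 = -115 V < V_CE(sat) = 0.2 V — impossible in the active region.
So the transistor is saturated. With V_CE = 0.2 V, I_C = (V_CC − 0.2)/R_C = 11.8/6.8 = 1.74 mA.
Check: β·I_B = 18.7 mA > I_C = 1.74 mA, confirming saturation.

saturation; I_C ≈ 1.7 mA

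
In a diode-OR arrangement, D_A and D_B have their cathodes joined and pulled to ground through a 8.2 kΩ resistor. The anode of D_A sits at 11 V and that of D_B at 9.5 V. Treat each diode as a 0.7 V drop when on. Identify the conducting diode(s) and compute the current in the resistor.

Assume both conduct. Then node N would need to be at both 11−0.7 = 10.3 V and 9.5−0.7 = 8.8 V, which is impossible.
Assume only D_A conducts: V_N = 11 − 0.7 = 10.3 V, so I_R = 10.3/8.2 = 1.26 mA.
Check D_B: its anode-to-cathode voltage is 9.5 − 10.3 = -0.8 V < 0.7 V, so it is off. The assumption is consistent.

Only D_A conducts; I_R ≈ 1.3 mA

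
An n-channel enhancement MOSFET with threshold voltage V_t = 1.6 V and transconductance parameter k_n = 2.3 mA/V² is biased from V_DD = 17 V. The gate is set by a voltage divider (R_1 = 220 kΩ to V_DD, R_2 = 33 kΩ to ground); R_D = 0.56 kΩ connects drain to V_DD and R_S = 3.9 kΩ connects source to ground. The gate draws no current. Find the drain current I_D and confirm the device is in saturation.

I_D ≈ 0.088 mA

V_G = V_DD·R_2/(R_1+R_2) = 17×33/253 = 2.22 V.
Assume saturation: I_D = (k_n/2)(V_GS − V_t)² with V_GS = V_G − I_D·R_S = 2.22 − 3.9·I_D.
Substituting gives 17.5·I_D² − 6.54·I_D + 0.438 = 0, with roots I_D = 0.0876 or 0.286 mA.
The root I_D = 0.286 mA gives V_GS = 1.1 V ≤ V_t, so take I_D = 0.0876 mA.
Then V_GS = 1.88 V and V_DS = V_DD − I_D(R_D+R_S) = 17 − 0.0876×4.46 = 16.6 V.
Saturation requires V_DS ≥ V_GS − V_t = 0.276 V; 16.6 ≥ 0.276 ✓.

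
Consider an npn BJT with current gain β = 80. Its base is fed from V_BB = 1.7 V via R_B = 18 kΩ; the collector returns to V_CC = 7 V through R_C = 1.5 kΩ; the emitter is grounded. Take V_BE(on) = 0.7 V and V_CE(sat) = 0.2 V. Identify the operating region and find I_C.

active; I_C ≈ 4.4 mA

Assume active. Base-emitter loop: I_B = (V_BB − V_BE)/R_B = (1.7 − 0.7)/18 = 0.0556 mA.
I_C = β·I_B = 80×0.0556 = 4.44 mA.
V_CE = V_CC − I_C·R_C = 7 − 4.44×1.5 = 0.333 V > V_CE(sat), so the active-region assumption holds.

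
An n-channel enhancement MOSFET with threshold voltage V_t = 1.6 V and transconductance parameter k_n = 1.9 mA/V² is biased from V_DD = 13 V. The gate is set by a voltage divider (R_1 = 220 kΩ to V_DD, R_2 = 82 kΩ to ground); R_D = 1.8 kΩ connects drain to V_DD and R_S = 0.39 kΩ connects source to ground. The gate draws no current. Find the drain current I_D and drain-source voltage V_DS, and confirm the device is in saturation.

V_G = V_DD·R_2/(R_1+R_2) = 13×82/302 = 3.53 V.
Assume saturation: I_D = (k_n/2)(V_GS − V_t)² with V_GS = V_G − I_D·R_S = 3.53 − 0.39·I_D.
Substituting gives 0.144·I_D² − 2.43·I_D + 3.54 = 0, with roots I_D = 1.61 or 15.2 mA.
The root I_D = 15.2 mA gives V_GS = -2.4 V ≤ V_t, so take I_D = 1.61 mA.
Then V_GS = 2.9 V and V_DS = V_DD − I_D(R_D+R_S) = 13 − 1.61×2.19 = 9.47 V.
Saturation requires V_DS ≥ V_GS − V_t = 1.3 V; 9.47 ≥ 1.3 ✓.

I_D ≈ 1.6 mA, V_DS ≈ 9.5 V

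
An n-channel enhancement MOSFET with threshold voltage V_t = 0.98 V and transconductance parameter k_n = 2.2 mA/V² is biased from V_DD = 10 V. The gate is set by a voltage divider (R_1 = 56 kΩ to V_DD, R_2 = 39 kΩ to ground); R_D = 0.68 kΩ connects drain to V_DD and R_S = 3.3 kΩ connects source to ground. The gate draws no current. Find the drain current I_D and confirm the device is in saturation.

I_D ≈ 0.7 mA

V_G = V_DD·R_2/(R_1+R_2) = 10×39/95 = 4.11 V.
Assume saturation: I_D = (k_n/2)(V_GS − V_t)² with V_GS = V_G − I_D·R_S = 4.11 − 3.3·I_D.
Substituting gives 12·I_D² − 23.7·I_D + 10.7 = 0, with roots I_D = 0.705 or 1.27 mA.
The root I_D = 1.27 mA gives V_GS = -0.0958 V ≤ V_t, so take I_D = 0.705 mA.
Then V_GS = 1.78 V and V_DS = V_DD − I_D(R_D+R_S) = 10 − 0.705×3.98 = 7.2 V.
Saturation requires V_DS ≥ V_GS − V_t = 0.8 V; 7.2 ≥ 0.8 ✓.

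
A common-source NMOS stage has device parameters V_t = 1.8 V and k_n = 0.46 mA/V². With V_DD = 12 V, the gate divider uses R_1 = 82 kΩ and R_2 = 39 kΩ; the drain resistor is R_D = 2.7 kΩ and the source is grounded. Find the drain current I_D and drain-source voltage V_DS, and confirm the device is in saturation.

I_D ≈ 0.98 mA, V_DS ≈ 9.3 V

V_G = V_DD·R_2/(R_1+R_2) = 12×39/121 = 3.87 V. With the source grounded, V_GS = V_G = 3.87 V.
Assume saturation: I_D = (k_n/2)(V_GS − V_t)² = (0.46/2)×(3.87 − 1.8)² = 0.23×2.07² = 0.983 mA.
V_DS = V_DD − I_D·R_D = 12 − 0.983×2.7 = 9.34 V.
Saturation requires V_DS ≥ V_GS − V_t = 2.07 V; 9.34 ≥ 2.07 ✓.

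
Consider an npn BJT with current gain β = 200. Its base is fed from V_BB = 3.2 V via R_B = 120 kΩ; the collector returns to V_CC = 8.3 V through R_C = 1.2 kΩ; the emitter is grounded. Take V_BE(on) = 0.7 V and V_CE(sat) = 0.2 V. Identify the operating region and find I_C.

active; I_C ≈ 4.2 mA

Assume active. Base-emitter loop: I_B = (V_BB − V_BE)/R_B = (3.2 − 0.7)/120 = 0.0208 mA.
I_C = β·I_B = 200×0.0208 = 4.17 mA.
V_CE = V_CC − I_C·R_C = 8.3 − 4.17×1.2 = 3.3 V > V_CE(sat), so the active-region assumption holds.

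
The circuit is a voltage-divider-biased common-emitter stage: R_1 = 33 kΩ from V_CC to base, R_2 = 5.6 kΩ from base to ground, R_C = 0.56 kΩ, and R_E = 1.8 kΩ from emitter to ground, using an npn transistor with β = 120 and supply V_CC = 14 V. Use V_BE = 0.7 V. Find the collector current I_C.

I_C ≈ 0.72 mA

Thevenize the base divider: V_Th = V_CC·R_2/(R_1+R_2) = 14×5.6/38.6 = 2.03 V, R_Th = R_1‖R_2 = 4.79 kΩ.
Base-emitter loop: V_Th = I_B·R_Th + V_BE + (β+1)I_B·R_E, so I_B = (2.03 − 0.7) / (4.79 + 121×1.8) = 0.00598 mA.
I_C = β·I_B = 120×0.00598 = 0.718 mA, and I_E = (β+1)I_B = 0.724 mA.
V_CE = V_CC − I_C·R_C − I_E·R_E = 14 − 0.718×0.56 − 0.724×1.8 = 12.3 V.
V_CE = 12.3 V > 0.2 V confirms active-region operation.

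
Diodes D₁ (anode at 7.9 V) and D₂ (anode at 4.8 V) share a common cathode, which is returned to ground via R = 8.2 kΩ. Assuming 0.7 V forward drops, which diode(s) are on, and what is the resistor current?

Assume both conduct. Then node N would need to be at both 7.9−0.7 = 7.2 V and 4.8−0.7 = 4.1 V, which is impossible.
Assume only D₁ conducts: V_N = 7.9 − 0.7 = 7.2 V, so I_R = 7.2/8.2 = 0.878 mA.
Check D₂: its anode-to-cathode voltage is 4.8 − 7.2 = -2.4 V < 0.7 V, so it is off. The assumption is consistent.

Only D₁ conducts; I_R ≈ 0.88 mA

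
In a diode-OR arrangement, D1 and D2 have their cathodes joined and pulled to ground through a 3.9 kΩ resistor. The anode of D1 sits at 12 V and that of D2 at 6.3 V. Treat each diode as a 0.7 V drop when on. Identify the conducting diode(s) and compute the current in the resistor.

Only D1 conducts; I_R ≈ 2.9 mA

Assume both conduct. Then node N would need to be at both 12−0.7 = 11.3 V and 6.3−0.7 = 5.6 V, which is impossible.
Assume only D1 conducts: V_N = 12 − 0.7 = 11.3 V, so I_R = 11.3/3.9 = 2.9 mA.
Check D2: its anode-to-cathode voltage is 6.3 − 11.3 = -5 V < 0.7 V, so it is off. The assumption is consistent.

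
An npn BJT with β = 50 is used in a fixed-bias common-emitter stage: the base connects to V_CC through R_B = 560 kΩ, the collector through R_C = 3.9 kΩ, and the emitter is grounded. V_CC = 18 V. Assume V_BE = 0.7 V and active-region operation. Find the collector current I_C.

I_C ≈ 1.5 mA

Base loop: V_CC = I_B·R_B + V_BE, so I_B = (18 − 0.7)/560 kΩ = 0.0309 mA.
In the active region I_C = β·I_B = 50 × 0.0309 = 1.54 mA.
Collector loop: V_CE = V_CC − I_C·R_C = 18 − 1.54×3.9 = 12 V.
Since V_CE = 12 V > V_CE(sat) ≈ 0.2 V, the transistor is in the active region as assumed.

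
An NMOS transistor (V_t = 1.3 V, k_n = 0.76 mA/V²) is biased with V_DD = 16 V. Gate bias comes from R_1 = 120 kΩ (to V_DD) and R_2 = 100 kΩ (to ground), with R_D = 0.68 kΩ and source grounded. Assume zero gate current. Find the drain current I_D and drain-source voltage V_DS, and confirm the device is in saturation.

I_D ≈ 14 mA, V_DS ≈ 6.8 V

V_G = V_DD·R_2/(R_1+R_2) = 16×100/220 = 7.27 V. With the source grounded, V_GS = V_G = 7.27 V.
Assume saturation: I_D = (k_n/2)(V_GS − V_t)² = (0.76/2)×(7.27 − 1.3)² = 0.38×5.97² = 13.6 mA.
V_DS = V_DD − I_D·R_D = 16 − 13.6×0.68 = 6.78 V.
Saturation requires V_DS ≥ V_GS − V_t = 5.97 V; 6.78 ≥ 5.97 ✓.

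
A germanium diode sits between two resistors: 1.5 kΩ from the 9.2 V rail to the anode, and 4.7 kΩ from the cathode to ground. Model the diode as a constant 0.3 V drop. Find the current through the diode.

I ≈ 1.4 mA

The two resistors are in series with the diode, so KVL gives 9.2 = I·1.5 + 0.3 + I·4.7.
I = (9.2 − 0.3) / (1.5 + 4.7) kΩ = 8.9 / 6.2 = 1.44 mA.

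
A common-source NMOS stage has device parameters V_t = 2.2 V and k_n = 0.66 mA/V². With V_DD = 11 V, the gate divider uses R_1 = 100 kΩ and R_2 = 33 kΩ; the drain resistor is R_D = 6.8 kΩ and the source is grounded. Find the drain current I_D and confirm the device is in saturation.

I_D ≈ 0.092 mA

V_G = V_DD·R_2/(R_1+R_2) = 11×33/133 = 2.73 V. With the source grounded, V_GS = V_G = 2.73 V.
Assume saturation: I_D = (k_n/2)(V_GS − V_t)² = (0.66/2)×(2.73 − 2.2)² = 0.33×0.529² = 0.0925 mA.
V_DS = V_DD − I_D·R_D = 11 − 0.0925×6.8 = 10.4 V.
Saturation requires V_DS ≥ V_GS − V_t = 0.529 V; 10.4 ≥ 0.529 ✓.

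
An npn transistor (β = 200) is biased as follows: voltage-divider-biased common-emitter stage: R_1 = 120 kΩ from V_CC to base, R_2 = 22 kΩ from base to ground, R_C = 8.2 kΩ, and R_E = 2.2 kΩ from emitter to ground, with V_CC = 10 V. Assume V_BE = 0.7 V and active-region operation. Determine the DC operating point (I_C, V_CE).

I_C ≈ 0.37 mA, V_CE ≈ 6.2 V

Thevenize the base divider: V_Th = V_CC·R_2/(R_1+R_2) = 10×22/142 = 1.55 V, R_Th = R_1‖R_2 = 18.6 kΩ.
Base-emitter loop: V_Th = I_B·R_Th + V_BE + (β+1)I_B·R_E, so I_B = (1.55 − 0.7) / (18.6 + 201×2.2) = 0.00184 mA.
I_C = β·I_B = 200×0.00184 = 0.369 mA, and I_E = (β+1)I_B = 0.37 mA.
V_CE = V_CC − I_C·R_C − I_E·R_E = 10 − 0.369×8.2 − 0.37×2.2 = 6.16 V.
V_CE = 6.16 V > 0.2 V confirms active-region operation.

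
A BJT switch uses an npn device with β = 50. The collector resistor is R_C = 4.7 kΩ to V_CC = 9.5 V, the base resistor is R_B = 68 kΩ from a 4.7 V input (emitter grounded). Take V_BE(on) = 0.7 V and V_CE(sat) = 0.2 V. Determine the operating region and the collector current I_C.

saturation; I_C ≈ 2 mA

Assume active: I_B = (4.7 − 0.7)/68 = 0.0588 mA, giving I_C = β·I_B = 2.94 mA.
But then V_CE = 9.5 − 2.94×4.7 = -4.32 V < V_CE(sat) = 0.2 V — impossible in the active region.
So the transistor is saturated. With V_CE = 0.2 V, I_C = (V_CC − 0.2)/R_C = 9.3/4.7 = 1.98 mA.
Check: β·I_B = 2.94 mA > I_C = 1.98 mA, confirming saturation.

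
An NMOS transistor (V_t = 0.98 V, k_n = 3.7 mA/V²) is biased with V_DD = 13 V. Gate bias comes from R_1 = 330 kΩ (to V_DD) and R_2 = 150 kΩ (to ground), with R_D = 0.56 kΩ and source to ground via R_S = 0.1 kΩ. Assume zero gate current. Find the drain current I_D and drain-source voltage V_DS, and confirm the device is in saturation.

V_G = V_DD·R_2/(R_1+R_2) = 13×150/480 = 4.06 V.
Assume saturation: I_D = (k_n/2)(V_GS − V_t)² with V_GS = V_G − I_D·R_S = 4.06 − 0.1·I_D.
Substituting gives 0.0185·I_D² − 2.14·I_D + 17.6 = 0, with roots I_D = 8.9 or 107 mA.
The root I_D = 107 mA gives V_GS = -6.62 V ≤ V_t, so take I_D = 8.9 mA.
Then V_GS = 3.17 V and V_DS = V_DD − I_D(R_D+R_S) = 13 − 8.9×0.66 = 7.13 V.
Saturation requires V_DS ≥ V_GS − V_t = 2.19 V; 7.13 ≥ 2.19 ✓.

I_D ≈ 8.9 mA, V_DS ≈ 7.1 V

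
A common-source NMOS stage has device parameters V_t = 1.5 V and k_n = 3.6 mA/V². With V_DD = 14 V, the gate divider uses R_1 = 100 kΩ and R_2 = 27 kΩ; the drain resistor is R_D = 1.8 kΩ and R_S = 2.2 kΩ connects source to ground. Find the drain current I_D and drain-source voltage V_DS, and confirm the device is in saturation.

I_D ≈ 0.45 mA, V_DS ≈ 12 V

V_G = V_DD·R_2/(R_1+R_2) = 14×27/127 = 2.98 V.
Assume saturation: I_D = (k_n/2)(V_GS − V_t)² with V_GS = V_G − I_D·R_S = 2.98 − 2.2·I_D.
Substituting gives 8.71·I_D² − 12.7·I_D + 3.92 = 0, with roots I_D = 0.445 or 1.01 mA.
The root I_D = 1.01 mA gives V_GS = 0.75 V ≤ V_t, so take I_D = 0.445 mA.
Then V_GS = 2 V and V_DS = V_DD − I_D(R_D+R_S) = 14 − 0.445×4 = 12.2 V.
Saturation requires V_DS ≥ V_GS − V_t = 0.497 V; 12.2 ≥ 0.497 ✓.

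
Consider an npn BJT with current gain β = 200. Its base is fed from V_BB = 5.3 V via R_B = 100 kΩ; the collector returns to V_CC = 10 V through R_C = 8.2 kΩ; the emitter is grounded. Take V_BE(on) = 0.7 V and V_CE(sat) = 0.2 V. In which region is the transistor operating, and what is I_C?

saturation; I_C ≈ 1.2 mA

Assume active: I_B = (5.3 − 0.7)/100 = 0.046 mA, giving I_C = β·I_B = 9.2 mA.
But then V_CE = 10 − 9.2×8.2 = -65.4 V < V_CE(sat) = 0.2 V — impossible in the active region.
So the transistor is saturated. With V_CE = 0.2 V, I_C = (V_CC − 0.2)/R_C = 9.8/8.2 = 1.2 mA.
Check: β·I_B = 9.2 mA > I_C = 1.2 mA, confirming saturation.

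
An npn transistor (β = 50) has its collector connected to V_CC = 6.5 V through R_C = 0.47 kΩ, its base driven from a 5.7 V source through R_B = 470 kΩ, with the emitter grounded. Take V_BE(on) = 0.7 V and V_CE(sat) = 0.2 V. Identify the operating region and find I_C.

Assume active. Base-emitter loop: I_B = (V_BB − V_BE)/R_B = (5.7 − 0.7)/470 = 0.0106 mA.
I_C = β·I_B = 50×0.0106 = 0.532 mA.
V_CE = V_CC − I_C·R_C = 6.5 − 0.532×0.47 = 6.25 V > V_CE(sat), so the active-region assumption holds.

active; I_C ≈ 0.53 mA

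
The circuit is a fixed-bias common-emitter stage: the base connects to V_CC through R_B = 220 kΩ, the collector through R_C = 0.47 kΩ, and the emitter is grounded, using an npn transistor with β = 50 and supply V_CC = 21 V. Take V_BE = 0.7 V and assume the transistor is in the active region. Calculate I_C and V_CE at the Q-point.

Base loop: V_CC = I_B·R_B + V_BE, so I_B = (21 − 0.7)/220 kΩ = 0.0923 mA.
In the active region I_C = β·I_B = 50 × 0.0923 = 4.61 mA.
Collector loop: V_CE = V_CC − I_C·R_C = 21 − 4.61×0.47 = 18.8 V.
Since V_CE = 18.8 V > V_CE(sat) ≈ 0.2 V, the transistor is in the active region as assumed.

I_C ≈ 4.6 mA, V_CE ≈ 19 V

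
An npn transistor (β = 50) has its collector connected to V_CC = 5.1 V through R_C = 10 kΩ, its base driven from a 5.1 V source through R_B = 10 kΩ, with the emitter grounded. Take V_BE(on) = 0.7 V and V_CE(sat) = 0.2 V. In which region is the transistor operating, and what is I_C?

Assume active: I_B = (5.1 − 0.7)/10 = 0.44 mA, giving I_C = β·I_B = 22 mA.
But then V_CE = 5.1 − 22×10 = -215 V < V_CE(sat) = 0.2 V — impossible in the active region.
So the transistor is saturated. With V_CE = 0.2 V, I_C = (V_CC − 0.2)/R_C = 4.9/10 = 0.49 mA.
Check: β·I_B = 22 mA > I_C = 0.49 mA, confirming saturation.

saturation; I_C ≈ 0.49 mA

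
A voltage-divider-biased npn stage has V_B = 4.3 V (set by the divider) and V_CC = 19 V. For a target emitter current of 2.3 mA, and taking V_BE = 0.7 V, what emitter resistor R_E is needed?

V_E = V_B − V_BE = 4.3 − 0.7 = 3.6 V.
R_E = V_E / I_E = 3.6 / 2.3 = 1.57 kΩ.

R_E ≈ 1.6 kΩ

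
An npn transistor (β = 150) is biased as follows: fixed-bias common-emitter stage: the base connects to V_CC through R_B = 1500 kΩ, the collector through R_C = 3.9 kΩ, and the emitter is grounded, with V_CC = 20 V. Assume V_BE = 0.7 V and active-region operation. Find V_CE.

Base loop: V_CC = I_B·R_B + V_BE, so I_B = (20 − 0.7)/1500 kΩ = 0.0129 mA.
In the active region I_C = β·I_B = 150 × 0.0129 = 1.93 mA.
Collector loop: V_CE = V_CC − I_C·R_C = 20 − 1.93×3.9 = 12.5 V.
Since V_CE = 12.5 V > V_CE(sat) ≈ 0.2 V, the transistor is in the active region as assumed.

V_CE ≈ 12 V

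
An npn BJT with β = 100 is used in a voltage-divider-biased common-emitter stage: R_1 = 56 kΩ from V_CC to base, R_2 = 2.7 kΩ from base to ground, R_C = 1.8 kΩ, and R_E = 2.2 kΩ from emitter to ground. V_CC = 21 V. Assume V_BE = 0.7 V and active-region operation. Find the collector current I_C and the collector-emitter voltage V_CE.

Thevenize the base divider: V_Th = V_CC·R_2/(R_1+R_2) = 21×2.7/58.7 = 0.966 V, R_Th = R_1‖R_2 = 2.58 kΩ.
Base-emitter loop: V_Th = I_B·R_Th + V_BE + (β+1)I_B·R_E, so I_B = (0.966 − 0.7) / (2.58 + 101×2.2) = 0.00118 mA.
I_C = β·I_B = 100×0.00118 = 0.118 mA, and I_E = (β+1)I_B = 0.119 mA.
V_CE = V_CC − I_C·R_C − I_E·R_E = 21 − 0.118×1.8 − 0.119×2.2 = 20.5 V.
V_CE = 20.5 V > 0.2 V confirms active-region operation.

I_C ≈ 0.12 mA, V_CE ≈ 21 V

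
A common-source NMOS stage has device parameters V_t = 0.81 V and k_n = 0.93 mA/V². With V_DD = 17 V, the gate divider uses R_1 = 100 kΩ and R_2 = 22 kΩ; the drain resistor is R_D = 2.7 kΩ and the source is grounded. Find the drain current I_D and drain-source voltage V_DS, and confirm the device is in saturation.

V_G = V_DD·R_2/(R_1+R_2) = 17×22/122 = 3.07 V. With the source grounded, V_GS = V_G = 3.07 V.
Assume saturation: I_D = (k_n/2)(V_GS − V_t)² = (0.93/2)×(3.07 − 0.81)² = 0.465×2.26² = 2.37 mA.
V_DS = V_DD − I_D·R_D = 17 − 2.37×2.7 = 10.6 V.
Saturation requires V_DS ≥ V_GS − V_t = 2.26 V; 10.6 ≥ 2.26 ✓.

I_D ≈ 2.4 mA, V_DS ≈ 11 V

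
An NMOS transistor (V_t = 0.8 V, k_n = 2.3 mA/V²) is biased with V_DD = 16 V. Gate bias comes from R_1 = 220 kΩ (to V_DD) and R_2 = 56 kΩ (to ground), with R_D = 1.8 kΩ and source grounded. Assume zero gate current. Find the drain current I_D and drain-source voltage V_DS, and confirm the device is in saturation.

V_G = V_DD·R_2/(R_1+R_2) = 16×56/276 = 3.25 V. With the source grounded, V_GS = V_G = 3.25 V.
Assume saturation: I_D = (k_n/2)(V_GS − V_t)² = (2.3/2)×(3.25 − 0.8)² = 1.15×2.45² = 6.88 mA.
V_DS = V_DD − I_D·R_D = 16 − 6.88×1.8 = 3.61 V.
Saturation requires V_DS ≥ V_GS − V_t = 2.45 V; 3.61 ≥ 2.45 ✓.

I_D ≈ 6.9 mA, V_DS ≈ 3.6 V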